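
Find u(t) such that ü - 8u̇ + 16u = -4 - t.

u = -9/32 - t/16 + C1*exp(4*t) + C2*t*exp(4*t)

Characteristic equation r² - 8r + 16 = 0 has discriminant (-8)² - 4·(16) = 0, so r = 4 is a repeated root.
Hence u_h = (C1 + C2*t)*exp(4*t).
For the particular solution try u_p = A0 + A1*t. Substituting and matching coefficients of each power of t gives A0 = -9/32, A1 = -1/16, so u_p = -9/32 - t/16.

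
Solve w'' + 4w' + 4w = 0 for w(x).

Characteristic equation r² + 4r + 4 = 0 has discriminant (4)² - 4·(4) = 0, so r = -2 is a repeated root.
Hence w_h = (C1 + C2*x)*exp(-2*x).

w = C1*exp(-2*x) + C2*x*exp(-2*x)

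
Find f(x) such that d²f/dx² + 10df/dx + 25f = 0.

f = C1*exp(-5*x) + C2*x*exp(-5*x)

Characteristic equation r² + 10r + 25 = 0 has discriminant (10)² - 4·(25) = 0, so r = -5 is a repeated root.
Hence f_h = (C1 + C2*x)*exp(-5*x).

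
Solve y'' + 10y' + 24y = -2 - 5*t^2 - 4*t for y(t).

Characteristic equation r² + 10r + 24 = 0 factors as (r + 4)(r + 6) = 0, so r = -4, -6.
Hence y_h = C1*exp(-4*t) + C2*exp(-6*t).
For the particular solution try y_p = A0 + A1*t + A2*t^2. Substituting and matching coefficients of each power of t gives A0 = -119/1728, A1 = 1/144, A2 = -5/24, so y_p = -119/1728 - 5*t^2/24 + t/144.

y = -119/1728 - 5*t**2/24 + t/144 + C1*exp(-4*t) + C2*exp(-6*t)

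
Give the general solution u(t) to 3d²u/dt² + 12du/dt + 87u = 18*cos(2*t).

u = 48*sin(2*t)/689 + 150*cos(2*t)/689 + C1*cos(5*t)*exp(-2*t) + C2*exp(-2*t)*sin(5*t)

Divide through by 3: u'' + 4u' + 29u = 6*cos(2*t).
Characteristic equation r² + 4r + 29 = 0 has discriminant (4)² - 4·(29) = -100 < 0, so r = -2 ± 5i.
Hence u_h = C1*cos(5*t)*exp(-2*t) + C2*exp(-2*t)*sin(5*t).
Try u_p = A*cos(2*t) + B*sin(2*t). Substituting and equating the coefficients of cos(2t) and sin(2t) gives A = 150/689, B = 48/689, so u_p = 48*sin(2*t)/689 + 150*cos(2*t)/689.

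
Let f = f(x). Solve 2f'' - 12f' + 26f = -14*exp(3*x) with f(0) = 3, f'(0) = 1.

Divide through by 2: f'' - 6f' + 13f = -7*exp(3*x).
Characteristic equation r² - 6r + 13 = 0 has discriminant (-6)² - 4·(13) = -16 < 0, so r = 3 ± 2i.
Hence f_h = C1*cos(2*x)*exp(3*x) + C2*exp(3*x)*sin(2*x).
Try f_p = A*exp(3*x). Substituting into the equation and dividing by exp(3*x) gives A = -7/4, so f_p = -7*exp(3*x)/4.
General solution: f = -7*exp(3*x)/4 + C1*cos(2*x)*exp(3*x) + C2*exp(3*x)*sin(2*x).
Apply the initial conditions: f(0) = -7/4 + C1 = 3 and f'(0) = -21/4 + 2*C2 + 3*C1 = 1. Solving gives C1 = 19/4, C2 = -4.

f = -7*exp(3*x)/4 - 4*exp(3*x)*sin(2*x) + 19*cos(2*x)*exp(3*x)/4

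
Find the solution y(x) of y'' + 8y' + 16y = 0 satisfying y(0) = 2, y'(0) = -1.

y = 2*exp(-4*x) + 7*x*exp(-4*x)

Characteristic equation r² + 8r + 16 = 0 has discriminant (8)² - 4·(16) = 0, so r = -4 is a repeated root.
Hence y_h = (C1 + C2*x)*exp(-4*x).
Apply the initial conditions: y(0) = C1 = 2 and y'(0) = C2 - 4*C1 = -1. Solving gives C1 = 2, C2 = 7.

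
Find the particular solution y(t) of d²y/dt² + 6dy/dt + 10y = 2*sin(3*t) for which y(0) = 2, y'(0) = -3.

Characteristic equation r² + 6r + 10 = 0 has discriminant (6)² - 4·(10) = -4 < 0, so r = -3 ± i.
Hence y_h = C1*cos(t)*exp(-3*t) + C2*exp(-3*t)*sin(t).
Try y_p = A*cos(3*t) + B*sin(3*t). Substituting and equating the coefficients of cos(3t) and sin(3t) gives A = -36/325, B = 2/325, so y_p = -36*cos(3*t)/325 + 2*sin(3*t)/325.
General solution: y = -36*cos(3*t)/325 + 2*sin(3*t)/325 + C1*cos(t)*exp(-3*t) + C2*exp(-3*t)*sin(t).
Apply the initial conditions: y(0) = -36/325 + C1 = 2 and y'(0) = 6/325 + C2 - 3*C1 = -3. Solving gives C1 = 686/325, C2 = 1077/325.

y = -36*cos(3*t)/325 + 2*sin(3*t)/325 + 686*cos(t)*exp(-3*t)/325 + 1077*exp(-3*t)*sin(t)/325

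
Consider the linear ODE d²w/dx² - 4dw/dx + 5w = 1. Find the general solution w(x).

Characteristic equation r² - 4r + 5 = 0 has discriminant (-4)² - 4·(5) = -4 < 0, so r = 2 ± i.
Hence w_h = C1*cos(x)*exp(2*x) + C2*exp(2*x)*sin(x).
For the particular solution try w_p = A0. Substituting and matching coefficients of each power of x gives A0 = 1/5, so w_p = 1/5.

w = 1/5 + C1*cos(x)*exp(2*x) + C2*exp(2*x)*sin(x)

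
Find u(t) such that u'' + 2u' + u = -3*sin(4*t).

Characteristic equation r² + 2r + 1 = 0 has discriminant (2)² - 4·(1) = 0, so r = -1 is a repeated root.
Hence u_h = (C1 + C2*t)*exp(-t).
Try u_p = A*cos(4*t) + B*sin(4*t). Substituting and equating the coefficients of cos(4t) and sin(4t) gives A = 24/289, B = 45/289, so u_p = 24*cos(4*t)/289 + 45*sin(4*t)/289.

u = 24*cos(4*t)/289 + 45*sin(4*t)/289 + C1*exp(-t) + C2*t*exp(-t)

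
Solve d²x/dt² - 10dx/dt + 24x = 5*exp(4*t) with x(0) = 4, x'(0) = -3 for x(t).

x = -33*exp(6*t)/4 + 49*exp(4*t)/4 - 5*t*exp(4*t)/2

Characteristic equation r² - 10r + 24 = 0 factors as (r - 4)(r - 6) = 0, so r = 4, 6.
Hence x_h = C1*exp(4*t) + C2*exp(6*t).
Since exp(4*t) solves the homogeneous equation (r = 4 is a root of multiplicity 1), multiply the trial by t. Try x_p = A*t*exp(4*t). Substituting into the equation and dividing by exp(4*t) gives A = -5/2, so x_p = -5*t*exp(4*t)/2.
General solution: x = C1*exp(4*t) + C2*exp(6*t) - 5*t*exp(4*t)/2.
Apply the initial conditions: x(0) = C1 + C2 = 4 and x'(0) = -5/2 + 4*C1 + 6*C2 = -3. Solving gives C1 = 49/4, C2 = -33/4.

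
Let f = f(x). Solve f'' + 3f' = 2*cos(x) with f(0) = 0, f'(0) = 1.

Characteristic equation r² + 3r = 0 factors as (r + 3)r = 0, so r = -3, 0.
Hence f_h = C1*exp(-3*x) + C2.
Try f_p = A*cos(x) + B*sin(x). Substituting and equating the coefficients of cos(x) and sin(x) gives A = -1/5, B = 3/5, so f_p = -cos(x)/5 + 3*sin(x)/5.
General solution: f = C2 - cos(x)/5 + 3*sin(x)/5 + C1*exp(-3*x).
Apply the initial conditions: f(0) = -1/5 + C1 + C2 = 0 and f'(0) = 3/5 - 3*C1 = 1. Solving gives C1 = -2/15, C2 = 1/3.

f = 1/3 - 2*exp(-3*x)/15 - cos(x)/5 + 3*sin(x)/5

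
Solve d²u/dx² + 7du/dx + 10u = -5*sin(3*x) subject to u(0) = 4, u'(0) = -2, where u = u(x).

u = -63*exp(-5*x)/34 - 5*sin(3*x)/442 + 73*exp(-2*x)/13 + 105*cos(3*x)/442

Characteristic equation r² + 7r + 10 = 0 factors as (r + 2)(r + 5) = 0, so r = -2, -5.
Hence u_h = C1*exp(-2*x) + C2*exp(-5*x).
Try u_p = A*cos(3*x) + B*sin(3*x). Substituting and equating the coefficients of cos(3x) and sin(3x) gives A = 105/442, B = -5/442, so u_p = -5*sin(3*x)/442 + 105*cos(3*x)/442.
General solution: u = -5*sin(3*x)/442 + 105*cos(3*x)/442 + C1*exp(-2*x) + C2*exp(-5*x).
Apply the initial conditions: u(0) = 105/442 + C1 + C2 = 4 and u'(0) = -15/442 - 5*C2 - 2*C1 = -2. Solving gives C1 = 73/13, C2 = -63/34.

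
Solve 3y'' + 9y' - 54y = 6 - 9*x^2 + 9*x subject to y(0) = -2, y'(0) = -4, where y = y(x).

Divide through by 3: y'' + 3y' - 18y = 2 - 3*x^2 + 3*x.
Characteristic equation r² + 3r - 18 = 0 factors as (r + 6)(r - 3) = 0, so r = -6, 3.
Hence y_h = C1*exp(-6*x) + C2*exp(3*x).
For the particular solution try y_p = A0 + A1*x + A2*x^2. Substituting and matching coefficients of each power of x gives A0 = -1/9, A1 = -1/9, A2 = 1/6, so y_p = -1/9 - x/9 + x^2/6.
General solution: y = -1/9 - x/9 + x^2/6 + C1*exp(-6*x) + C2*exp(3*x).
Apply the initial conditions: y(0) = -1/9 + C1 + C2 = -2 and y'(0) = -1/9 - 6*C1 + 3*C2 = -4. Solving gives C1 = -16/81, C2 = -137/81.

y = -1/9 - 137*exp(3*x)/81 - 16*exp(-6*x)/81 - x/9 + x**2/6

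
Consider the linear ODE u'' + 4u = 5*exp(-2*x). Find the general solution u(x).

u = 5*exp(-2*x)/8 + C1*cos(2*x) + C2*sin(2*x)

Characteristic equation r² + 4 = 0 has discriminant (0)² - 4·(4) = -16 < 0, so r = ± 2i.
Hence u_h = C1*cos(2*x) + C2*sin(2*x).
Try u_p = A*exp(-2*x). Substituting into the equation and dividing by exp(-2*x) gives A = 5/8, so u_p = 5*exp(-2*x)/8.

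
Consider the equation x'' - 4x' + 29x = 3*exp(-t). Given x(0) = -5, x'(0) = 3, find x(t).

x = 3*exp(-t)/34 - 173*cos(5*t)*exp(2*t)/34 + 451*exp(2*t)*sin(5*t)/170

Characteristic equation r² - 4r + 29 = 0 has discriminant (-4)² - 4·(29) = -100 < 0, so r = 2 ± 5i.
Hence x_h = C1*cos(5*t)*exp(2*t) + C2*exp(2*t)*sin(5*t).
Try x_p = A*exp(-t). Substituting into the equation and dividing by exp(-t) gives A = 3/34, so x_p = 3*exp(-t)/34.
General solution: x = 3*exp(-t)/34 + C1*cos(5*t)*exp(2*t) + C2*exp(2*t)*sin(5*t).
Apply the initial conditions: x(0) = 3/34 + C1 = -5 and x'(0) = -3/34 + 2*C1 + 5*C2 = 3. Solving gives C1 = -173/34, C2 = 451/170.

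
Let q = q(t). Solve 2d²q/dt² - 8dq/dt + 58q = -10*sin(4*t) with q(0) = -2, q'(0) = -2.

Divide through by 2: q'' - 4q' + 29q = -5*sin(4*t).
Characteristic equation r² - 4r + 29 = 0 has discriminant (-4)² - 4·(29) = -100 < 0, so r = 2 ± 5i.
Hence q_h = C1*cos(5*t)*exp(2*t) + C2*exp(2*t)*sin(5*t).
Try q_p = A*cos(4*t) + B*sin(4*t). Substituting and equating the coefficients of cos(4t) and sin(4t) gives A = -16/85, B = -13/85, so q_p = -16*cos(4*t)/85 - 13*sin(4*t)/85.
General solution: q = -16*cos(4*t)/85 - 13*sin(4*t)/85 + C1*cos(5*t)*exp(2*t) + C2*exp(2*t)*sin(5*t).
Apply the initial conditions: q(0) = -16/85 + C1 = -2 and q'(0) = -52/85 + 2*C1 + 5*C2 = -2. Solving gives C1 = -154/85, C2 = 38/85.

q = -16*cos(4*t)/85 - 13*sin(4*t)/85 - 154*cos(5*t)*exp(2*t)/85 + 38*exp(2*t)*sin(5*t)/85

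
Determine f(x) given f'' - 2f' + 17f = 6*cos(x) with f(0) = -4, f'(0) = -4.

Characteristic equation r² - 2r + 17 = 0 has discriminant (-2)² - 4·(17) = -64 < 0, so r = 1 ± 4i.
Hence f_h = C1*cos(4*x)*exp(x) + C2*exp(x)*sin(4*x).
Try f_p = A*cos(x) + B*sin(x). Substituting and equating the coefficients of cos(x) and sin(x) gives A = 24/65, B = -3/65, so f_p = -3*sin(x)/65 + 24*cos(x)/65.
General solution: f = -3*sin(x)/65 + 24*cos(x)/65 + C1*cos(4*x)*exp(x) + C2*exp(x)*sin(4*x).
Apply the initial conditions: f(0) = 24/65 + C1 = -4 and f'(0) = -3/65 + C1 + 4*C2 = -4. Solving gives C1 = -284/65, C2 = 27/260.

f = -3*sin(x)/65 + 24*cos(x)/65 - 284*cos(4*x)*exp(x)/65 + 27*exp(x)*sin(4*x)/260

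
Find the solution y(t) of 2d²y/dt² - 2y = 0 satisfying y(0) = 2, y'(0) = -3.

y = -exp(t)/2 + 5*exp(-t)/2

Divide through by 2: y'' - y = 0.
Characteristic equation r² - 1 = 0 factors as (r - 1)(r + 1) = 0, so r = 1, -1.
Hence y_h = C1*exp(t) + C2*exp(-t).
Apply the initial conditions: y(0) = C1 + C2 = 2 and y'(0) = C1 - C2 = -3. Solving gives C1 = -1/2, C2 = 5/2.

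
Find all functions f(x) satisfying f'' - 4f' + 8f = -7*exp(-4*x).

Characteristic equation r² - 4r + 8 = 0 has discriminant (-4)² - 4·(8) = -16 < 0, so r = 2 ± 2i.
Hence f_h = C1*cos(2*x)*exp(2*x) + C2*exp(2*x)*sin(2*x).
Try f_p = A*exp(-4*x). Substituting into the equation and dividing by exp(-4*x) gives A = -7/40, so f_p = -7*exp(-4*x)/40.

f = -7*exp(-4*x)/40 + C1*cos(2*x)*exp(2*x) + C2*exp(2*x)*sin(2*x)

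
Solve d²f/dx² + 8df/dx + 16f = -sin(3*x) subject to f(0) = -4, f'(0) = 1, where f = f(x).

f = -2524*exp(-4*x)/625 - 7*sin(3*x)/625 + 24*cos(3*x)/625 - 378*x*exp(-4*x)/25

Characteristic equation r² + 8r + 16 = 0 has discriminant (8)² - 4·(16) = 0, so r = -4 is a repeated root.
Hence f_h = (C1 + C2*x)*exp(-4*x).
Try f_p = A*cos(3*x) + B*sin(3*x). Substituting and equating the coefficients of cos(3x) and sin(3x) gives A = 24/625, B = -7/625, so f_p = -7*sin(3*x)/625 + 24*cos(3*x)/625.
General solution: f = -7*sin(3*x)/625 + 24*cos(3*x)/625 + C1*exp(-4*x) + C2*x*exp(-4*x).
Apply the initial conditions: f(0) = 24/625 + C1 = -4 and f'(0) = -21/625 + C2 - 4*C1 = 1. Solving gives C1 = -2524/625, C2 = -378/25.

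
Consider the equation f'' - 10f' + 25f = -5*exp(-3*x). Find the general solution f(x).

f = -5*exp(-3*x)/64 + C1*exp(5*x) + C2*x*exp(5*x)

Characteristic equation r² - 10r + 25 = 0 has discriminant (-10)² - 4·(25) = 0, so r = 5 is a repeated root.
Hence f_h = (C1 + C2*x)*exp(5*x).
Try f_p = A*exp(-3*x). Substituting into the equation and dividing by exp(-3*x) gives A = -5/64, so f_p = -5*exp(-3*x)/64.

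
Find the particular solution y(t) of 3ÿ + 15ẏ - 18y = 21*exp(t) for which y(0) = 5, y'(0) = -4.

y = 10*exp(-6*t)/7 + 25*exp(t)/7 + t*exp(t)

Divide through by 3: y'' + 5y' - 6y = 7*exp(t).
Characteristic equation r² + 5r - 6 = 0 factors as (r + 6)(r - 1) = 0, so r = -6, 1.
Hence y_h = C1*exp(-6*t) + C2*exp(t).
Since exp(t) solves the homogeneous equation (r = 1 is a root of multiplicity 1), multiply the trial by t. Try y_p = A*t*exp(t). Substituting into the equation and dividing by exp(t) gives A = 1, so y_p = t*exp(t).
General solution: y = C1*exp(-6*t) + C2*exp(t) + t*exp(t).
Apply the initial conditions: y(0) = C1 + C2 = 5 and y'(0) = 1 + C2 - 6*C1 = -4. Solving gives C1 = 10/7, C2 = 25/7.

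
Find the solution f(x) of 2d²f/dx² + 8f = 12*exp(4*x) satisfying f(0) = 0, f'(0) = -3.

f = -21*sin(2*x)/10 - 3*cos(2*x)/10 + 3*exp(4*x)/10

Divide through by 2: f'' + 4f = 6*exp(4*x).
Characteristic equation r² + 4 = 0 has discriminant (0)² - 4·(4) = -16 < 0, so r = ± 2i.
Hence f_h = C1*cos(2*x) + C2*sin(2*x).
Try f_p = A*exp(4*x). Substituting into the equation and dividing by exp(4*x) gives A = 3/10, so f_p = 3*exp(4*x)/10.
General solution: f = 3*exp(4*x)/10 + C1*cos(2*x) + C2*sin(2*x).
Apply the initial conditions: f(0) = 3/10 + C1 = 0 and f'(0) = 6/5 + 2*C2 = -3. Solving gives C1 = -3/10, C2 = -21/10.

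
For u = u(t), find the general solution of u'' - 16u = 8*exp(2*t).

u = -2*exp(2*t)/3 + C1*exp(-4*t) + C2*exp(4*t)

Characteristic equation r² - 16 = 0 factors as (r + 4)(r - 4) = 0, so r = -4, 4.
Hence u_h = C1*exp(-4*t) + C2*exp(4*t).
Try u_p = A*exp(2*t). Substituting into the equation and dividing by exp(2*t) gives A = -2/3, so u_p = -2*exp(2*t)/3.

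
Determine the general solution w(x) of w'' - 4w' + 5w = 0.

Characteristic equation r² - 4r + 5 = 0 has discriminant (-4)² - 4·(5) = -4 < 0, so r = 2 ± i.
Hence w_h = C1*cos(x)*exp(2*x) + C2*exp(2*x)*sin(x).

w = C1*cos(x)*exp(2*x) + C2*exp(2*x)*sin(x)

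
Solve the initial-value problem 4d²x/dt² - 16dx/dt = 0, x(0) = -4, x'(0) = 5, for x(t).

x = -21/4 + 5*exp(4*t)/4

Divide through by 4: x'' - 4x' = 0.
Characteristic equation r² - 4r = 0 factors as (r - 4)r = 0, so r = 4, 0.
Hence x_h = C1*exp(4*t) + C2.
Apply the initial conditions: x(0) = C1 + C2 = -4 and x'(0) = 4*C1 = 5. Solving gives C1 = 5/4, C2 = -21/4.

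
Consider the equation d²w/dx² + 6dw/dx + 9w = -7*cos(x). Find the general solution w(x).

w = -21*sin(x)/50 - 14*cos(x)/25 + C1*exp(-3*x) + C2*x*exp(-3*x)

Characteristic equation r² + 6r + 9 = 0 has discriminant (6)² - 4·(9) = 0, so r = -3 is a repeated root.
Hence w_h = (C1 + C2*x)*exp(-3*x).
Try w_p = A*cos(x) + B*sin(x). Substituting and equating the coefficients of cos(x) and sin(x) gives A = -14/25, B = -21/50, so w_p = -21*sin(x)/50 - 14*cos(x)/25.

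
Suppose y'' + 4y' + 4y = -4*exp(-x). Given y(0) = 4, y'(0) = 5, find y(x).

y = -4*exp(-x) + 8*exp(-2*x) + 17*x*exp(-2*x)

Characteristic equation r² + 4r + 4 = 0 has discriminant (4)² - 4·(4) = 0, so r = -2 is a repeated root.
Hence y_h = (C1 + C2*x)*exp(-2*x).
Try y_p = A*exp(-x). Substituting into the equation and dividing by exp(-x) gives A = -4, so y_p = -4*exp(-x).
General solution: y = -4*exp(-x) + C1*exp(-2*x) + C2*x*exp(-2*x).
Apply the initial conditions: y(0) = -4 + C1 = 4 and y'(0) = 4 + C2 - 2*C1 = 5. Solving gives C1 = 8, C2 = 17.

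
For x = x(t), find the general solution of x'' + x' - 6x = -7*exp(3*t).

Characteristic equation r² + r - 6 = 0 factors as (r - 2)(r + 3) = 0, so r = 2, -3.
Hence x_h = C1*exp(2*t) + C2*exp(-3*t).
Try x_p = A*exp(3*t). Substituting into the equation and dividing by exp(3*t) gives A = -7/6, so x_p = -7*exp(3*t)/6.

x = -7*exp(3*t)/6 + C1*exp(2*t) + C2*exp(-3*t)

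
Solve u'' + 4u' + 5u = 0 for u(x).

u = C1*cos(x)*exp(-2*x) + C2*exp(-2*x)*sin(x)

Characteristic equation r² + 4r + 5 = 0 has discriminant (4)² - 4·(5) = -4 < 0, so r = -2 ± i.
Hence u_h = C1*cos(x)*exp(-2*x) + C2*exp(-2*x)*sin(x).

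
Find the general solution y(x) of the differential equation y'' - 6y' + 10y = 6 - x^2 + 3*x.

y = 91/125 - x**2/10 + 9*x/50 + C1*cos(x)*exp(3*x) + C2*exp(3*x)*sin(x)

Characteristic equation r² - 6r + 10 = 0 has discriminant (-6)² - 4·(10) = -4 < 0, so r = 3 ± i.
Hence y_h = C1*cos(x)*exp(3*x) + C2*exp(3*x)*sin(x).
For the particular solution try y_p = A0 + A1*x + A2*x^2. Substituting and matching coefficients of each power of x gives A0 = 91/125, A1 = 9/50, A2 = -1/10, so y_p = 91/125 - x^2/10 + 9*x/50.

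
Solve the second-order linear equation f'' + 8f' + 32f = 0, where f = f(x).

f = C1*cos(4*x)*exp(-4*x) + C2*exp(-4*x)*sin(4*x)

Characteristic equation r² + 8r + 32 = 0 has discriminant (8)² - 4·(32) = -64 < 0, so r = -4 ± 4i.
Hence f_h = C1*cos(4*x)*exp(-4*x) + C2*exp(-4*x)*sin(4*x).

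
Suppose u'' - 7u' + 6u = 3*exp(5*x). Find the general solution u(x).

Characteristic equation r² - 7r + 6 = 0 factors as (r - 1)(r - 6) = 0, so r = 1, 6.
Hence u_h = C1*exp(x) + C2*exp(6*x).
Try u_p = A*exp(5*x). Substituting into the equation and dividing by exp(5*x) gives A = -3/4, so u_p = -3*exp(5*x)/4.

u = -3*exp(5*x)/4 + C1*exp(x) + C2*exp(6*x)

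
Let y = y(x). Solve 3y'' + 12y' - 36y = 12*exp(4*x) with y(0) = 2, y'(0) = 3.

y = exp(4*x)/5 + 7*exp(-6*x)/40 + 13*exp(2*x)/8

Divide through by 3: y'' + 4y' - 12y = 4*exp(4*x).
Characteristic equation r² + 4r - 12 = 0 factors as (r - 2)(r + 6) = 0, so r = 2, -6.
Hence y_h = C1*exp(2*x) + C2*exp(-6*x).
Try y_p = A*exp(4*x). Substituting into the equation and dividing by exp(4*x) gives A = 1/5, so y_p = exp(4*x)/5.
General solution: y = exp(4*x)/5 + C1*exp(2*x) + C2*exp(-6*x).
Apply the initial conditions: y(0) = 1/5 + C1 + C2 = 2 and y'(0) = 4/5 - 6*C2 + 2*C1 = 3. Solving gives C1 = 13/8, C2 = 7/40.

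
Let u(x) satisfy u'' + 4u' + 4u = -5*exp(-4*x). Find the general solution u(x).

Characteristic equation r² + 4r + 4 = 0 has discriminant (4)² - 4·(4) = 0, so r = -2 is a repeated root.
Hence u_h = (C1 + C2*x)*exp(-2*x).
Try u_p = A*exp(-4*x). Substituting into the equation and dividing by exp(-4*x) gives A = -5/4, so u_p = -5*exp(-4*x)/4.

u = -5*exp(-4*x)/4 + C1*exp(-2*x) + C2*x*exp(-2*x)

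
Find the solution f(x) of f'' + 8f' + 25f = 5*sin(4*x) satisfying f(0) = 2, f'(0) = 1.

Characteristic equation r² + 8r + 25 = 0 has discriminant (8)² - 4·(25) = -36 < 0, so r = -4 ± 3i.
Hence f_h = C1*cos(3*x)*exp(-4*x) + C2*exp(-4*x)*sin(3*x).
Try f_p = A*cos(4*x) + B*sin(4*x). Substituting and equating the coefficients of cos(4x) and sin(4x) gives A = -32/221, B = 9/221, so f_p = -32*cos(4*x)/221 + 9*sin(4*x)/221.
General solution: f = -32*cos(4*x)/221 + 9*sin(4*x)/221 + C1*cos(3*x)*exp(-4*x) + C2*exp(-4*x)*sin(3*x).
Apply the initial conditions: f(0) = -32/221 + C1 = 2 and f'(0) = 36/221 - 4*C1 + 3*C2 = 1. Solving gives C1 = 474/221, C2 = 2081/663.

f = -32*cos(4*x)/221 + 9*sin(4*x)/221 + 474*cos(3*x)*exp(-4*x)/221 + 2081*exp(-4*x)*sin(3*x)/663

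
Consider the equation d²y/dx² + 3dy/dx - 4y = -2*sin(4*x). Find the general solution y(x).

Characteristic equation r² + 3r - 4 = 0 factors as (r - 1)(r + 4) = 0, so r = 1, -4.
Hence y_h = C1*exp(x) + C2*exp(-4*x).
Try y_p = A*cos(4*x) + B*sin(4*x). Substituting and equating the coefficients of cos(4x) and sin(4x) gives A = 3/68, B = 5/68, so y_p = 3*cos(4*x)/68 + 5*sin(4*x)/68.

y = 3*cos(4*x)/68 + 5*sin(4*x)/68 + C1*exp(x) + C2*exp(-4*x)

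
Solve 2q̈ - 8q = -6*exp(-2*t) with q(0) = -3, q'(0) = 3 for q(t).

q = -33*exp(-2*t)/16 - 15*exp(2*t)/16 + 3*t*exp(-2*t)/4

Divide through by 2: q'' - 4q = -3*exp(-2*t).
Characteristic equation r² - 4 = 0 factors as (r - 2)(r + 2) = 0, so r = 2, -2.
Hence q_h = C1*exp(2*t) + C2*exp(-2*t).
Since exp(-2*t) solves the homogeneous equation (r = -2 is a root of multiplicity 1), multiply the trial by t. Try q_p = A*t*exp(-2*t). Substituting into the equation and dividing by exp(-2*t) gives A = 3/4, so q_p = 3*t*exp(-2*t)/4.
General solution: q = C1*exp(2*t) + C2*exp(-2*t) + 3*t*exp(-2*t)/4.
Apply the initial conditions: q(0) = C1 + C2 = -3 and q'(0) = 3/4 - 2*C2 + 2*C1 = 3. Solving gives C1 = -15/16, C2 = -33/16.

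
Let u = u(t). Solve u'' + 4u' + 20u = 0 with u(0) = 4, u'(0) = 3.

u = 4*cos(4*t)*exp(-2*t) + 11*exp(-2*t)*sin(4*t)/4

Characteristic equation r² + 4r + 20 = 0 has discriminant (4)² - 4·(20) = -64 < 0, so r = -2 ± 4i.
Hence u_h = C1*cos(4*t)*exp(-2*t) + C2*exp(-2*t)*sin(4*t).
Apply the initial conditions: u(0) = C1 = 4 and u'(0) = -2*C1 + 4*C2 = 3. Solving gives C1 = 4, C2 = 11/4.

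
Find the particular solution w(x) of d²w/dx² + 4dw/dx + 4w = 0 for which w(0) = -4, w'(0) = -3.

w = -4*exp(-2*x) - 11*x*exp(-2*x)

Characteristic equation r² + 4r + 4 = 0 has discriminant (4)² - 4·(4) = 0, so r = -2 is a repeated root.
Hence w_h = (C1 + C2*x)*exp(-2*x).
Apply the initial conditions: w(0) = C1 = -4 and w'(0) = C2 - 2*C1 = -3. Solving gives C1 = -4, C2 = -11.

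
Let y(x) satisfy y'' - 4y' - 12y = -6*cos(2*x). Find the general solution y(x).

y = 3*cos(2*x)/10 + 3*sin(2*x)/20 + C1*exp(6*x) + C2*exp(-2*x)

Characteristic equation r² - 4r - 12 = 0 factors as (r - 6)(r + 2) = 0, so r = 6, -2.
Hence y_h = C1*exp(6*x) + C2*exp(-2*x).
Try y_p = A*cos(2*x) + B*sin(2*x). Substituting and equating the coefficients of cos(2x) and sin(2x) gives A = 3/10, B = 3/20, so y_p = 3*cos(2*x)/10 + 3*sin(2*x)/20.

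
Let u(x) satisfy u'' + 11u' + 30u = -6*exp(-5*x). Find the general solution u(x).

Characteristic equation r² + 11r + 30 = 0 factors as (r + 6)(r + 5) = 0, so r = -6, -5.
Hence u_h = C1*exp(-6*x) + C2*exp(-5*x).
Since exp(-5*x) solves the homogeneous equation (r = -5 is a root of multiplicity 1), multiply the trial by x. Try u_p = A*x*exp(-5*x). Substituting into the equation and dividing by exp(-5*x) gives A = -6, so u_p = -6*x*exp(-5*x).

u = C1*exp(-6*x) + C2*exp(-5*x) - 6*x*exp(-5*x)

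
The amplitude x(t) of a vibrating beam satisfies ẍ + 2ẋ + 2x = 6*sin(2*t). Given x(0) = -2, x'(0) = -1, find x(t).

Characteristic equation r² + 2r + 2 = 0 has discriminant (2)² - 4·(2) = -4 < 0, so r = -1 ± i.
Hence x_h = C1*cos(t)*exp(-t) + C2*exp(-t)*sin(t).
Try x_p = A*cos(2*t) + B*sin(2*t). Substituting and equating the coefficients of cos(2t) and sin(2t) gives A = -6/5, B = -3/5, so x_p = -6*cos(2*t)/5 - 3*sin(2*t)/5.
General solution: x = -6*cos(2*t)/5 - 3*sin(2*t)/5 + C1*cos(t)*exp(-t) + C2*exp(-t)*sin(t).
Apply the initial conditions: x(0) = -6/5 + C1 = -2 and x'(0) = -6/5 + C2 - C1 = -1. Solving gives C1 = -4/5, C2 = -3/5.

x = -6*cos(2*t)/5 - 3*sin(2*t)/5 - 4*cos(t)*exp(-t)/5 - 3*exp(-t)*sin(t)/5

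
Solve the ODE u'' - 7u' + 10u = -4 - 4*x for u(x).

Characteristic equation r² - 7r + 10 = 0 factors as (r - 5)(r - 2) = 0, so r = 5, 2.
Hence u_h = C1*exp(5*x) + C2*exp(2*x).
For the particular solution try u_p = A0 + A1*x. Substituting and matching coefficients of each power of x gives A0 = -17/25, A1 = -2/5, so u_p = -17/25 - 2*x/5.

u = -17/25 - 2*x/5 + C1*exp(5*x) + C2*exp(2*x)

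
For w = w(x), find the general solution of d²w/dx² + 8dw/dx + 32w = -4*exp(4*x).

Characteristic equation r² + 8r + 32 = 0 has discriminant (8)² - 4·(32) = -64 < 0, so r = -4 ± 4i.
Hence w_h = C1*cos(4*x)*exp(-4*x) + C2*exp(-4*x)*sin(4*x).
Try w_p = A*exp(4*x). Substituting into the equation and dividing by exp(4*x) gives A = -1/20, so w_p = -exp(4*x)/20.

w = -exp(4*x)/20 + C1*cos(4*x)*exp(-4*x) + C2*exp(-4*x)*sin(4*x)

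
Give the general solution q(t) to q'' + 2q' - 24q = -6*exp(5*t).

Characteristic equation r² + 2r - 24 = 0 factors as (r + 6)(r - 4) = 0, so r = -6, 4.
Hence q_h = C1*exp(-6*t) + C2*exp(4*t).
Try q_p = A*exp(5*t). Substituting into the equation and dividing by exp(5*t) gives A = -6/11, so q_p = -6*exp(5*t)/11.

q = -6*exp(5*t)/11 + C1*exp(-6*t) + C2*exp(4*t)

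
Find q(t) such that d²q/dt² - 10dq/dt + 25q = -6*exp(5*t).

Characteristic equation r² - 10r + 25 = 0 has discriminant (-10)² - 4·(25) = 0, so r = 5 is a repeated root.
Hence q_h = (C1 + C2*t)*exp(5*t).
Since exp(5*t) solves the homogeneous equation (r = 5 is a root of multiplicity 2), multiply the trial by t^2. Try q_p = A*t^2*exp(5*t). Substituting into the equation and dividing by exp(5*t) gives A = -3, so q_p = -3*t^2*exp(5*t).

q = C1*exp(5*t) - 3*t**2*exp(5*t) + C2*t*exp(5*t)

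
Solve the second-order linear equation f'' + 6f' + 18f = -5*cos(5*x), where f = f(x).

Characteristic equation r² + 6r + 18 = 0 has discriminant (6)² - 4·(18) = -36 < 0, so r = -3 ± 3i.
Hence f_h = C1*cos(3*x)*exp(-3*x) + C2*exp(-3*x)*sin(3*x).
Try f_p = A*cos(5*x) + B*sin(5*x). Substituting and equating the coefficients of cos(5x) and sin(5x) gives A = 35/949, B = -150/949, so f_p = -150*sin(5*x)/949 + 35*cos(5*x)/949.

f = -150*sin(5*x)/949 + 35*cos(5*x)/949 + C1*cos(3*x)*exp(-3*x) + C2*exp(-3*x)*sin(3*x)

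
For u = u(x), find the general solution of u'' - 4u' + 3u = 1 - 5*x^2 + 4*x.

Characteristic equation r² - 4r + 3 = 0 factors as (r - 1)(r - 3) = 0, so r = 1, 3.
Hence u_h = C1*exp(x) + C2*exp(3*x).
For the particular solution try u_p = A0 + A1*x + A2*x^2. Substituting and matching coefficients of each power of x gives A0 = -73/27, A1 = -28/9, A2 = -5/3, so u_p = -73/27 - 28*x/9 - 5*x^2/3.

u = -73/27 - 28*x/9 - 5*x**2/3 + C1*exp(x) + C2*exp(3*x)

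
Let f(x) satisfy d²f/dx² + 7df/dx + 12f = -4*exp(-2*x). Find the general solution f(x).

f = -2*exp(-2*x) + C1*exp(-4*x) + C2*exp(-3*x)

Characteristic equation r² + 7r + 12 = 0 factors as (r + 4)(r + 3) = 0, so r = -4, -3.
Hence f_h = C1*exp(-4*x) + C2*exp(-3*x).
Try f_p = A*exp(-2*x). Substituting into the equation and dividing by exp(-2*x) gives A = -2, so f_p = -2*exp(-2*x).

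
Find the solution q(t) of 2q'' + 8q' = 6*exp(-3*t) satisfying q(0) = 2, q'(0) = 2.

Divide through by 2: q'' + 4q' = 3*exp(-3*t).
Characteristic equation r² + 4r = 0 factors as (r + 4)r = 0, so r = -4, 0.
Hence q_h = C1*exp(-4*t) + C2.
Try q_p = A*exp(-3*t). Substituting into the equation and dividing by exp(-3*t) gives A = -1, so q_p = -exp(-3*t).
General solution: q = C2 - exp(-3*t) + C1*exp(-4*t).
Apply the initial conditions: q(0) = -1 + C1 + C2 = 2 and q'(0) = 3 - 4*C1 = 2. Solving gives C1 = 1/4, C2 = 11/4.

q = 11/4 - exp(-3*t) + exp(-4*t)/4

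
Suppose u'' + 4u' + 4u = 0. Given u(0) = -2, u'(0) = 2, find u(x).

u = -2*exp(-2*x) - 2*x*exp(-2*x)

Characteristic equation r² + 4r + 4 = 0 has discriminant (4)² - 4·(4) = 0, so r = -2 is a repeated root.
Hence u_h = (C1 + C2*x)*exp(-2*x).
Apply the initial conditions: u(0) = C1 = -2 and u'(0) = C2 - 2*C1 = 2. Solving gives C1 = -2, C2 = -2.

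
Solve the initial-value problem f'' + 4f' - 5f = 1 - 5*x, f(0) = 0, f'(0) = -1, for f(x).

Characteristic equation r² + 4r - 5 = 0 factors as (r - 1)(r + 5) = 0, so r = 1, -5.
Hence f_h = C1*exp(x) + C2*exp(-5*x).
For the particular solution try f_p = A0 + A1*x. Substituting and matching coefficients of each power of x gives A0 = 3/5, A1 = 1, so f_p = 3/5 + x.
General solution: f = 3/5 + x + C1*exp(x) + C2*exp(-5*x).
Apply the initial conditions: f(0) = 3/5 + C1 + C2 = 0 and f'(0) = 1 + C1 - 5*C2 = -1. Solving gives C1 = -5/6, C2 = 7/30.

f = 3/5 + x - 5*exp(x)/6 + 7*exp(-5*x)/30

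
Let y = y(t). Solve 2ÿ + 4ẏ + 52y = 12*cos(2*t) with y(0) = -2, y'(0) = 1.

y = 6*sin(2*t)/125 + 33*cos(2*t)/125 - 283*cos(5*t)*exp(-t)/125 - 34*exp(-t)*sin(5*t)/125

Divide through by 2: y'' + 2y' + 26y = 6*cos(2*t).
Characteristic equation r² + 2r + 26 = 0 has discriminant (2)² - 4·(26) = -100 < 0, so r = -1 ± 5i.
Hence y_h = C1*cos(5*t)*exp(-t) + C2*exp(-t)*sin(5*t).
Try y_p = A*cos(2*t) + B*sin(2*t). Substituting and equating the coefficients of cos(2t) and sin(2t) gives A = 33/125, B = 6/125, so y_p = 6*sin(2*t)/125 + 33*cos(2*t)/125.
General solution: y = 6*sin(2*t)/125 + 33*cos(2*t)/125 + C1*cos(5*t)*exp(-t) + C2*exp(-t)*sin(5*t).
Apply the initial conditions: y(0) = 33/125 + C1 = -2 and y'(0) = 12/125 - C1 + 5*C2 = 1. Solving gives C1 = -283/125, C2 = -34/125.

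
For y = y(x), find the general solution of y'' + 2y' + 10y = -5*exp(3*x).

Characteristic equation r² + 2r + 10 = 0 has discriminant (2)² - 4·(10) = -36 < 0, so r = -1 ± 3i.
Hence y_h = C1*cos(3*x)*exp(-x) + C2*exp(-x)*sin(3*x).
Try y_p = A*exp(3*x). Substituting into the equation and dividing by exp(3*x) gives A = -1/5, so y_p = -exp(3*x)/5.

y = -exp(3*x)/5 + C1*cos(3*x)*exp(-x) + C2*exp(-x)*sin(3*x)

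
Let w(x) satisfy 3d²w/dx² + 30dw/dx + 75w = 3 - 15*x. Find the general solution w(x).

w = 3/25 - x/5 + C1*exp(-5*x) + C2*x*exp(-5*x)

Divide through by 3: w'' + 10w' + 25w = 1 - 5*x.
Characteristic equation r² + 10r + 25 = 0 has discriminant (10)² - 4·(25) = 0, so r = -5 is a repeated root.
Hence w_h = (C1 + C2*x)*exp(-5*x).
For the particular solution try w_p = A0 + A1*x. Substituting and matching coefficients of each power of x gives A0 = 3/25, A1 = -1/5, so w_p = 3/25 - x/5.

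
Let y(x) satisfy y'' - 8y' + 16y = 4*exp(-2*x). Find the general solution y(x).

y = exp(-2*x)/9 + C1*exp(4*x) + C2*x*exp(4*x)

Characteristic equation r² - 8r + 16 = 0 has discriminant (-8)² - 4·(16) = 0, so r = 4 is a repeated root.
Hence y_h = (C1 + C2*x)*exp(4*x).
Try y_p = A*exp(-2*x). Substituting into the equation and dividing by exp(-2*x) gives A = 1/9, so y_p = exp(-2*x)/9.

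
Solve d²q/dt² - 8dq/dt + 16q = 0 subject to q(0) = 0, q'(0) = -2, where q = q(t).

q = -2*t*exp(4*t)

Characteristic equation r² - 8r + 16 = 0 has discriminant (-8)² - 4·(16) = 0, so r = 4 is a repeated root.
Hence q_h = (C1 + C2*t)*exp(4*t).
Apply the initial conditions: q(0) = C1 = 0 and q'(0) = C2 + 4*C1 = -2. Solving gives C1 = 0, C2 = -2.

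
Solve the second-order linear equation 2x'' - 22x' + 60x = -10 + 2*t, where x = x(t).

x = -139/900 + t/30 + C1*exp(5*t) + C2*exp(6*t)

Divide through by 2: x'' - 11x' + 30x = -5 + t.
Characteristic equation r² - 11r + 30 = 0 factors as (r - 5)(r - 6) = 0, so r = 5, 6.
Hence x_h = C1*exp(5*t) + C2*exp(6*t).
For the particular solution try x_p = A0 + A1*t. Substituting and matching coefficients of each power of t gives A0 = -139/900, A1 = 1/30, so x_p = -139/900 + t/30.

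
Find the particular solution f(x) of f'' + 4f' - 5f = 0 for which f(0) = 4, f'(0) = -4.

Characteristic equation r² + 4r - 5 = 0 factors as (r + 5)(r - 1) = 0, so r = -5, 1.
Hence f_h = C1*exp(-5*x) + C2*exp(x).
Apply the initial conditions: f(0) = C1 + C2 = 4 and f'(0) = C2 - 5*C1 = -4. Solving gives C1 = 4/3, C2 = 8/3.

f = 4*exp(-5*x)/3 + 8*exp(x)/3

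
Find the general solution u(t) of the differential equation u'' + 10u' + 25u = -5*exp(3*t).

u = -5*exp(3*t)/64 + C1*exp(-5*t) + C2*t*exp(-5*t)

Characteristic equation r² + 10r + 25 = 0 has discriminant (10)² - 4·(25) = 0, so r = -5 is a repeated root.
Hence u_h = (C1 + C2*t)*exp(-5*t).
Try u_p = A*exp(3*t). Substituting into the equation and dividing by exp(3*t) gives A = -5/64, so u_p = -5*exp(3*t)/64.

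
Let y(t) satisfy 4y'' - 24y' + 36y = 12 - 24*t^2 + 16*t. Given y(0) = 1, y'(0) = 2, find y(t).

y = 5/27 - 4*t/9 - 2*t**2/3 + 22*exp(3*t)/27

Divide through by 4: y'' - 6y' + 9y = 3 - 6*t^2 + 4*t.
Characteristic equation r² - 6r + 9 = 0 has discriminant (-6)² - 4·(9) = 0, so r = 3 is a repeated root.
Hence y_h = (C1 + C2*t)*exp(3*t).
For the particular solution try y_p = A0 + A1*t + A2*t^2. Substituting and matching coefficients of each power of t gives A0 = 5/27, A1 = -4/9, A2 = -2/3, so y_p = 5/27 - 4*t/9 - 2*t^2/3.
General solution: y = 5/27 - 4*t/9 - 2*t^2/3 + C1*exp(3*t) + C2*t*exp(3*t).
Apply the initial conditions: y(0) = 5/27 + C1 = 1 and y'(0) = -4/9 + C2 + 3*C1 = 2. Solving gives C1 = 22/27, C2 = 0.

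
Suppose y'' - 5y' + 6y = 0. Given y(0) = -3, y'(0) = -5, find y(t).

y = -4*exp(2*t) + exp(3*t)

Characteristic equation r² - 5r + 6 = 0 factors as (r - 2)(r - 3) = 0, so r = 2, 3.
Hence y_h = C1*exp(2*t) + C2*exp(3*t).
Apply the initial conditions: y(0) = C1 + C2 = -3 and y'(0) = 2*C1 + 3*C2 = -5. Solving gives C1 = -4, C2 = 1.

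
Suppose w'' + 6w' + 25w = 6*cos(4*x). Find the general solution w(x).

Characteristic equation r² + 6r + 25 = 0 has discriminant (6)² - 4·(25) = -64 < 0, so r = -3 ± 4i.
Hence w_h = C1*cos(4*x)*exp(-3*x) + C2*exp(-3*x)*sin(4*x).
Try w_p = A*cos(4*x) + B*sin(4*x). Substituting and equating the coefficients of cos(4x) and sin(4x) gives A = 6/73, B = 16/73, so w_p = 6*cos(4*x)/73 + 16*sin(4*x)/73.

w = 6*cos(4*x)/73 + 16*sin(4*x)/73 + C1*cos(4*x)*exp(-3*x) + C2*exp(-3*x)*sin(4*x)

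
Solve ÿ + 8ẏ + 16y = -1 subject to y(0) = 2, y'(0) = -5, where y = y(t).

y = -1/16 + 33*exp(-4*t)/16 + 13*t*exp(-4*t)/4

Characteristic equation r² + 8r + 16 = 0 has discriminant (8)² - 4·(16) = 0, so r = -4 is a repeated root.
Hence y_h = (C1 + C2*t)*exp(-4*t).
For the particular solution try y_p = A0. Substituting and matching coefficients of each power of t gives A0 = -1/16, so y_p = -1/16.
General solution: y = -1/16 + C1*exp(-4*t) + C2*t*exp(-4*t).
Apply the initial conditions: y(0) = -1/16 + C1 = 2 and y'(0) = C2 - 4*C1 = -5. Solving gives C1 = 33/16, C2 = 13/4.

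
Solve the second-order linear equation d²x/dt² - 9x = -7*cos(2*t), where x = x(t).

Characteristic equation r² - 9 = 0 factors as (r - 3)(r + 3) = 0, so r = 3, -3.
Hence x_h = C1*exp(3*t) + C2*exp(-3*t).
Try x_p = A*cos(2*t) + B*sin(2*t). Substituting and equating the coefficients of cos(2t) and sin(2t) gives A = 7/13, B = 0, so x_p = 7*cos(2*t)/13.

x = 7*cos(2*t)/13 + C1*exp(3*t) + C2*exp(-3*t)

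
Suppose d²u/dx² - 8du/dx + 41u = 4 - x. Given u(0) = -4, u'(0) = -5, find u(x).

Characteristic equation r² - 8r + 41 = 0 has discriminant (-8)² - 4·(41) = -100 < 0, so r = 4 ± 5i.
Hence u_h = C1*cos(5*x)*exp(4*x) + C2*exp(4*x)*sin(5*x).
For the particular solution try u_p = A0 + A1*x. Substituting and matching coefficients of each power of x gives A0 = 156/1681, A1 = -1/41, so u_p = 156/1681 - x/41.
General solution: u = 156/1681 - x/41 + C1*cos(5*x)*exp(4*x) + C2*exp(4*x)*sin(5*x).
Apply the initial conditions: u(0) = 156/1681 + C1 = -4 and u'(0) = -1/41 + 4*C1 + 5*C2 = -5. Solving gives C1 = -6880/1681, C2 = 19156/8405.

u = 156/1681 - x/41 - 6880*cos(5*x)*exp(4*x)/1681 + 19156*exp(4*x)*sin(5*x)/8405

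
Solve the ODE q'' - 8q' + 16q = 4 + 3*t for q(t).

Characteristic equation r² - 8r + 16 = 0 has discriminant (-8)² - 4·(16) = 0, so r = 4 is a repeated root.
Hence q_h = (C1 + C2*t)*exp(4*t).
For the particular solution try q_p = A0 + A1*t. Substituting and matching coefficients of each power of t gives A0 = 11/32, A1 = 3/16, so q_p = 11/32 + 3*t/16.

q = 11/32 + 3*t/16 + C1*exp(4*t) + C2*t*exp(4*t)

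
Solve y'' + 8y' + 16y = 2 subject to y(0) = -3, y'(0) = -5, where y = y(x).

y = 1/8 - 25*exp(-4*x)/8 - 35*x*exp(-4*x)/2

Characteristic equation r² + 8r + 16 = 0 has discriminant (8)² - 4·(16) = 0, so r = -4 is a repeated root.
Hence y_h = (C1 + C2*x)*exp(-4*x).
For the particular solution try y_p = A0. Substituting and matching coefficients of each power of x gives A0 = 1/8, so y_p = 1/8.
General solution: y = 1/8 + C1*exp(-4*x) + C2*x*exp(-4*x).
Apply the initial conditions: y(0) = 1/8 + C1 = -3 and y'(0) = C2 - 4*C1 = -5. Solving gives C1 = -25/8, C2 = -35/2.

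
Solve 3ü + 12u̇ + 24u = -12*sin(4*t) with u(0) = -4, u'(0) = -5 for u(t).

Divide through by 3: u'' + 4u' + 8u = -4*sin(4*t).
Characteristic equation r² + 4r + 8 = 0 has discriminant (4)² - 4·(8) = -16 < 0, so r = -2 ± 2i.
Hence u_h = C1*cos(2*t)*exp(-2*t) + C2*exp(-2*t)*sin(2*t).
Try u_p = A*cos(4*t) + B*sin(4*t). Substituting and equating the coefficients of cos(4t) and sin(4t) gives A = 1/5, B = 1/10, so u_p = cos(4*t)/5 + sin(4*t)/10.
General solution: u = cos(4*t)/5 + sin(4*t)/10 + C1*cos(2*t)*exp(-2*t) + C2*exp(-2*t)*sin(2*t).
Apply the initial conditions: u(0) = 1/5 + C1 = -4 and u'(0) = 2/5 - 2*C1 + 2*C2 = -5. Solving gives C1 = -21/5, C2 = -69/10.

u = cos(4*t)/5 + sin(4*t)/10 - 69*exp(-2*t)*sin(2*t)/10 - 21*cos(2*t)*exp(-2*t)/5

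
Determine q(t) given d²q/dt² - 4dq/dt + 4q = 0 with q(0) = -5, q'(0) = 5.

Characteristic equation r² - 4r + 4 = 0 has discriminant (-4)² - 4·(4) = 0, so r = 2 is a repeated root.
Hence q_h = (C1 + C2*t)*exp(2*t).
Apply the initial conditions: q(0) = C1 = -5 and q'(0) = C2 + 2*C1 = 5. Solving gives C1 = -5, C2 = 15.

q = -5*exp(2*t) + 15*t*exp(2*t)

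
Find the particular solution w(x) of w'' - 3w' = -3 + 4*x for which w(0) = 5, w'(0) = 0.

w = 140/27 - 5*exp(3*x)/27 - 2*x**2/3 + 5*x/9

Characteristic equation r² - 3r = 0 factors as (r - 3)r = 0, so r = 3, 0.
Hence w_h = C1*exp(3*x) + C2.
Since 0 is a characteristic root (multiplicity 1), multiply the polynomial trial by x: try w_p = x*(A0 + A1*x). Substituting and matching coefficients of each power of x gives A0 = 5/9, A1 = -2/3, so w_p = -2*x^2/3 + 5*x/9.
General solution: w = C2 - 2*x^2/3 + 5*x/9 + C1*exp(3*x).
Apply the initial conditions: w(0) = C1 + C2 = 5 and w'(0) = 5/9 + 3*C1 = 0. Solving gives C1 = -5/27, C2 = 140/27.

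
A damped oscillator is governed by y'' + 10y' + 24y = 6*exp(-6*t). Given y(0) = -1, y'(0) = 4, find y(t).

Characteristic equation r² + 10r + 24 = 0 factors as (r + 6)(r + 4) = 0, so r = -6, -4.
Hence y_h = C1*exp(-6*t) + C2*exp(-4*t).
Since exp(-6*t) solves the homogeneous equation (r = -6 is a root of multiplicity 1), multiply the trial by t. Try y_p = A*t*exp(-6*t). Substituting into the equation and dividing by exp(-6*t) gives A = -3, so y_p = -3*t*exp(-6*t).
General solution: y = C1*exp(-6*t) + C2*exp(-4*t) - 3*t*exp(-6*t).
Apply the initial conditions: y(0) = C1 + C2 = -1 and y'(0) = -3 - 6*C1 - 4*C2 = 4. Solving gives C1 = -3/2, C2 = 1/2.

y = exp(-4*t)/2 - 3*exp(-6*t)/2 - 3*t*exp(-6*t)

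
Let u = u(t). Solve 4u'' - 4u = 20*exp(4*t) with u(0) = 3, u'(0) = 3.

Divide through by 4: u'' - u = 5*exp(4*t).
Characteristic equation r² - 1 = 0 factors as (r + 1)(r - 1) = 0, so r = -1, 1.
Hence u_h = C1*exp(-t) + C2*exp(t).
Try u_p = A*exp(4*t). Substituting into the equation and dividing by exp(4*t) gives A = 1/3, so u_p = exp(4*t)/3.
General solution: u = exp(4*t)/3 + C1*exp(-t) + C2*exp(t).
Apply the initial conditions: u(0) = 1/3 + C1 + C2 = 3 and u'(0) = 4/3 + C2 - C1 = 3. Solving gives C1 = 1/2, C2 = 13/6.

u = exp(-t)/2 + exp(4*t)/3 + 13*exp(t)/6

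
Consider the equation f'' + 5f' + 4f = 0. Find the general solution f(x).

f = C1*exp(-4*x) + C2*exp(-x)

Characteristic equation r² + 5r + 4 = 0 factors as (r + 4)(r + 1) = 0, so r = -4, -1.
Hence f_h = C1*exp(-4*x) + C2*exp(-x).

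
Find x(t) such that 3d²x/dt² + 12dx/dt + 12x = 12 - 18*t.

x = 5/2 - 3*t/2 + C1*exp(-2*t) + C2*t*exp(-2*t)

Divide through by 3: x'' + 4x' + 4x = 4 - 6*t.
Characteristic equation r² + 4r + 4 = 0 has discriminant (4)² - 4·(4) = 0, so r = -2 is a repeated root.
Hence x_h = (C1 + C2*t)*exp(-2*t).
For the particular solution try x_p = A0 + A1*t. Substituting and matching coefficients of each power of t gives A0 = 5/2, A1 = -3/2, so x_p = 5/2 - 3*t/2.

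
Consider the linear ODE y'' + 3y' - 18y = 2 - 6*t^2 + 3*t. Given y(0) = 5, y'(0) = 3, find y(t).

Characteristic equation r² + 3r - 18 = 0 factors as (r + 6)(r - 3) = 0, so r = -6, 3.
Hence y_h = C1*exp(-6*t) + C2*exp(3*t).
For the particular solution try y_p = A0 + A1*t + A2*t^2. Substituting and matching coefficients of each power of t gives A0 = -1/12, A1 = -1/18, A2 = 1/3, so y_p = -1/12 - t/18 + t^2/3.
General solution: y = -1/12 - t/18 + t^2/3 + C1*exp(-6*t) + C2*exp(3*t).
Apply the initial conditions: y(0) = -1/12 + C1 + C2 = 5 and y'(0) = -1/18 - 6*C1 + 3*C2 = 3. Solving gives C1 = 439/324, C2 = 302/81.

y = -1/12 - t/18 + t**2/3 + 302*exp(3*t)/81 + 439*exp(-6*t)/324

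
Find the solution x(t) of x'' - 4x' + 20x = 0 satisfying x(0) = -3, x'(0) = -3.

Characteristic equation r² - 4r + 20 = 0 has discriminant (-4)² - 4·(20) = -64 < 0, so r = 2 ± 4i.
Hence x_h = C1*cos(4*t)*exp(2*t) + C2*exp(2*t)*sin(4*t).
Apply the initial conditions: x(0) = C1 = -3 and x'(0) = 2*C1 + 4*C2 = -3. Solving gives C1 = -3, C2 = 3/4.

x = -3*cos(4*t)*exp(2*t) + 3*exp(2*t)*sin(4*t)/4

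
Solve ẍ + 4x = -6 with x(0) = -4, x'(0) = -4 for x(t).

Characteristic equation r² + 4 = 0 has discriminant (0)² - 4·(4) = -16 < 0, so r = ± 2i.
Hence x_h = C1*cos(2*t) + C2*sin(2*t).
For the particular solution try x_p = A0. Substituting and matching coefficients of each power of t gives A0 = -3/2, so x_p = -3/2.
General solution: x = -3/2 + C1*cos(2*t) + C2*sin(2*t).
Apply the initial conditions: x(0) = -3/2 + C1 = -4 and x'(0) = 2*C2 = -4. Solving gives C1 = -5/2, C2 = -2.

x = -3/2 - 2*sin(2*t) - 5*cos(2*t)/2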